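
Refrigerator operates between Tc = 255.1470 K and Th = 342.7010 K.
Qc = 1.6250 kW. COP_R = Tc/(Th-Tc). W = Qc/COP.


COP = 255.1470 / 87.5540 = 2.9142
W = 1.6250 / 2.9142 = 0.5576 kW

COP = 2.9142, W = 0.5576 kW


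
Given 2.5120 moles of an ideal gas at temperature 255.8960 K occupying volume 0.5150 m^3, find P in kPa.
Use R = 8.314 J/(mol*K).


P = nRT/V = 2.5120 * 8.314 * 255.8960 / 0.5150
= 5344.3286 / 0.5150 = 10377.3371 Pa = 10.3773 kPa

10.3773 kPa


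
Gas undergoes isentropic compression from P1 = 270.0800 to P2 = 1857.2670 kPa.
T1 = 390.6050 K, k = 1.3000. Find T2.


(k-1)/k = 0.2308
(P2/P1)^exp = 1.5604
T2 = 390.6050 * 1.5604 = 609.5085 K

609.5085 K


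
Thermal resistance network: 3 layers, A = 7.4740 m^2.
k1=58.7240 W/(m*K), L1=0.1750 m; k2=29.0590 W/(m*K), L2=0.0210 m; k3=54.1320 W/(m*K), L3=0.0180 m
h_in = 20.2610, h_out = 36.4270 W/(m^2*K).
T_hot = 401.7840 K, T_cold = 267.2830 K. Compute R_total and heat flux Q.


R_conv_in = 1/(20.2610*7.4740) = 0.0066
R_1 = 0.1750/(58.7240*7.4740) = 0.0004
R_2 = 0.0210/(29.0590*7.4740) = 9.6691e-05
R_3 = 0.0180/(54.1320*7.4740) = 4.4490e-05
R_conv_out = 1/(36.4270*7.4740) = 0.0037
R_total = 0.0108 K/W
Q = 134.5010 / 0.0108 = 12434.6788 W

R_total = 0.0108 K/W, Q = 12434.6788 W


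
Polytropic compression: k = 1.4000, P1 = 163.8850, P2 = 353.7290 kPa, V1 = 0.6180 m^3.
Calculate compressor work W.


(k-1)/k = 0.2857
(P2/P1)^exp = 1.2459
W = 3.5000 * 163.8850 * 0.6180 * (1.2459 - 1) = 87.1501 kJ

87.1501 kJ


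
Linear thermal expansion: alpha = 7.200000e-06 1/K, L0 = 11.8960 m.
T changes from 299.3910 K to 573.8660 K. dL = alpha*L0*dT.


dT = 274.4750 K
dL = 7.200000e-06 * 11.8960 * 274.4750 = 0.023509 m
L_final = 11.919509 m

dL = 0.023509 m


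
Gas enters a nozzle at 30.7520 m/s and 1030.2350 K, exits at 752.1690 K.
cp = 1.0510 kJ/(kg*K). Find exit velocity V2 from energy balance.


dT = 278.0660 K
2*cp*1000*dT = 584494.7320
V1^2 = 945.6855
V2 = sqrt(585440.4175) = 765.1408 m/s

765.1408 m/s


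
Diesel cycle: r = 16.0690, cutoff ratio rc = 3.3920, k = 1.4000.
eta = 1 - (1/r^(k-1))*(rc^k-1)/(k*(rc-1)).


r^(k-1) = 3.0367
rc^k = 5.5289
eta = 0.5546 = 55.4644%

55.4644%


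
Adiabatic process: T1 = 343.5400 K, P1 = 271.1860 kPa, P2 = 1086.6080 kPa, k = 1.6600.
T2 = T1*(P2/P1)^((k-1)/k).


(k-1)/k = 0.3976
(P2/P1)^exp = 1.7365
T2 = 343.5400 * 1.7365 = 596.5502 K

596.5502 K


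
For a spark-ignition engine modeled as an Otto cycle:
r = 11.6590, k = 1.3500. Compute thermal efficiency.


r^(k-1) = 2.3623
eta = 1 - 1/2.3623 = 0.5767 = 57.6680%

57.6680%


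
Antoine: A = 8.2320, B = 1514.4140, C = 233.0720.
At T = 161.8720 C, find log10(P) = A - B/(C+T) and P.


C+T = 394.9440
B/(C+T) = 3.8345
log10(P) = 8.2320 - 3.8345 = 4.3975
P = 10^4.3975 = 24974.5045 mmHg

24974.5045 mmHg


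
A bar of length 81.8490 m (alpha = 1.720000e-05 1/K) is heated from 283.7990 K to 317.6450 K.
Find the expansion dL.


dT = 33.8460 K
dL = 1.720000e-05 * 81.8490 * 33.8460 = 0.047648 m
L_final = 81.896648 m

dL = 0.047648 m


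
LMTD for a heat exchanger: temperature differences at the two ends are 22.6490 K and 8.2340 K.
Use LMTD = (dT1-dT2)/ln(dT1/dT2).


dT1/dT2 = 2.7507
ln(dT1/dT2) = 1.0118
LMTD = 14.4150 / 1.0118 = 14.2463 K

14.2463 K


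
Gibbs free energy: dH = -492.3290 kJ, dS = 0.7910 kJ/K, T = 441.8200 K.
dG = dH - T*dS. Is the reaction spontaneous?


T*dS = 441.8200 * 0.7910 = 349.4796 kJ
dG = -492.3290 - 349.4796 = -841.8086 kJ (spontaneous)

dG = -841.8086 kJ, spontaneous


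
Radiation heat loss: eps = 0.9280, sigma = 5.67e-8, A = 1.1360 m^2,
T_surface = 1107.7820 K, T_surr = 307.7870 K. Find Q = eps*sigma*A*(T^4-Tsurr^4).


T^4 = 1.5060e+12
Tsurr^4 = 8.9743e+09
Q = 0.9280 * 5.67e-8 * 1.1360 * 1.4970e+12 = 89480.9977 W

89480.9977 W


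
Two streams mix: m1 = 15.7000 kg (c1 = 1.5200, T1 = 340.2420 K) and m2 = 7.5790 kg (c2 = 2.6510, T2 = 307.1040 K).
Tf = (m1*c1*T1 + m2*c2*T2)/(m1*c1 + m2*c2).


num = 14289.8469
den = 43.9559
Tf = 325.0949 K

325.0949 K


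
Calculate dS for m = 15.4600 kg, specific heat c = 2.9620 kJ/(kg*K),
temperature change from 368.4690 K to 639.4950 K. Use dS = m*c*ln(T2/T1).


T2/T1 = 1.7355
ln(T2/T1) = 0.5513
dS = 15.4600 * 2.9620 * 0.5513 = 25.2464 kJ/K

25.2464 kJ/K


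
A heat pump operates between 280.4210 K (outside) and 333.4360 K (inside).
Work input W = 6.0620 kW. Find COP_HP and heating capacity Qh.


COP = 333.4360 / 53.0150 = 6.2895
Qh = 6.2895 * 6.0620 = 38.1267 kW

COP = 6.2895, Qh = 38.1267 kW


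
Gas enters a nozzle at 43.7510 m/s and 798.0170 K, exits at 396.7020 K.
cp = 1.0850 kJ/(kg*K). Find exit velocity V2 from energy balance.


dT = 401.3150 K
2*cp*1000*dT = 870853.5500
V1^2 = 1914.1500
V2 = sqrt(872767.7000) = 934.2204 m/s

934.2204 m/s


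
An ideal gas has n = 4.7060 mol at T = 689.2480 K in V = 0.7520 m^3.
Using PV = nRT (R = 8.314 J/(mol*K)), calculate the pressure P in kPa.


P = nRT/V = 4.7060 * 8.314 * 689.2480 / 0.7520
= 26967.2994 / 0.7520 = 35860.7705 Pa = 35.8608 kPa

35.8608 kPa


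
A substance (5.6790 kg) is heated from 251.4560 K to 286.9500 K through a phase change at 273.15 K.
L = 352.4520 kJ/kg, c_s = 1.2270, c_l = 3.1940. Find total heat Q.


Q1 (sensible, solid) = 5.6790 * 1.2270 * 21.6940 = 151.1667 kJ
Q2 (latent) = 5.6790 * 352.4520 = 2001.5749 kJ
Q3 (sensible, liquid) = 5.6790 * 3.1940 * 13.8000 = 250.3144 kJ
Q_total = 2403.0560 kJ

2403.0560 kJ


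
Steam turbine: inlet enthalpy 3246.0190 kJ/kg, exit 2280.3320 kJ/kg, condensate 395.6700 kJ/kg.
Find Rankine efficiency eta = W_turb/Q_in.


W = 965.6870 kJ/kg
Q_in = 2850.3490 kJ/kg
eta = 0.3388 = 33.8796%

eta = 33.8796%


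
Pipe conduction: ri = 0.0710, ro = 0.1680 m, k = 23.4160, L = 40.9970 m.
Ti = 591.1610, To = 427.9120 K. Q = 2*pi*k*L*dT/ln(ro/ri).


dT = 163.2490 K
ln(ro/ri) = 0.8613
Q = 2*pi*23.4160*40.9970*163.2490 / 0.8613 = 1143269.8598 W

1143269.8598 W


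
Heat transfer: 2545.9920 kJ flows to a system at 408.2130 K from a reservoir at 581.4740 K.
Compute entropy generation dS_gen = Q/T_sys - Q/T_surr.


dS_sys = 2545.9920/408.2130 = 6.2369 kJ/K
dS_surr = -2545.9920/581.4740 = -4.3785 kJ/K
dS_gen = 6.2369 - 4.3785 = 1.8584 kJ/K (irreversible)

dS_gen = 1.8584 kJ/K, irreversible


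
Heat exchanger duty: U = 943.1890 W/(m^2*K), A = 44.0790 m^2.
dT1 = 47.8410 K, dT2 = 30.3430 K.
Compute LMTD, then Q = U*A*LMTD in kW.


LMTD = 38.4304 K
Q = 943.1890 * 44.0790 * 38.4304 = 1597735.3735 W = 1597.7354 kW

1597.7354 kW


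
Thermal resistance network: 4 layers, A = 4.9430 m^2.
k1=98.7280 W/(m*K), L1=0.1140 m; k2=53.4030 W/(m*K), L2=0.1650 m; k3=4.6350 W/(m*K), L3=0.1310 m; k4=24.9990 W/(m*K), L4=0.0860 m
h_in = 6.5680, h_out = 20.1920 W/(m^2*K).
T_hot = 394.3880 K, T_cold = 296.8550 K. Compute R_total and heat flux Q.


R_conv_in = 1/(6.5680*4.9430) = 0.0308
R_1 = 0.1140/(98.7280*4.9430) = 0.0002
R_2 = 0.1650/(53.4030*4.9430) = 0.0006
R_3 = 0.1310/(4.6350*4.9430) = 0.0057
R_4 = 0.0860/(24.9990*4.9430) = 0.0007
R_conv_out = 1/(20.1920*4.9430) = 0.0100
R_total = 0.0481 K/W
Q = 97.5330 / 0.0481 = 2027.9914 W

R_total = 0.0481 K/W, Q = 2027.9914 W


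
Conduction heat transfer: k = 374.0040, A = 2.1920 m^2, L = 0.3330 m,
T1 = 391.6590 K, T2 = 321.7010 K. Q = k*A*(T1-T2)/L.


dT = 69.9580 K
Q = 374.0040 * 2.1920 * 69.9580 / 0.3330 = 172230.4548 W

172230.4548 W


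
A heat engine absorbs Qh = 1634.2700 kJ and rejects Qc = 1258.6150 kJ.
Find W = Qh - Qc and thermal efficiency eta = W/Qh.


W = 1634.2700 - 1258.6150 = 375.6550 kJ
eta = 375.6550 / 1634.2700 = 0.2299 = 22.9861%

W = 375.6550 kJ, eta = 22.9861%


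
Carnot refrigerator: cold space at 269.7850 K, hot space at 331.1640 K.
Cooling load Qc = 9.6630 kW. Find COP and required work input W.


COP = 269.7850 / 61.3790 = 4.3954
W = 9.6630 / 4.3954 = 2.1984 kW

COP = 4.3954, W = 2.1984 kW


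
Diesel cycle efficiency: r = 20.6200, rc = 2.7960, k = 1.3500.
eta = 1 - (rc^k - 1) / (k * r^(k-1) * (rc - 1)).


r^(k-1) = 2.8840
rc^k = 4.0071
eta = 0.5700 = 56.9969%

56.9969%


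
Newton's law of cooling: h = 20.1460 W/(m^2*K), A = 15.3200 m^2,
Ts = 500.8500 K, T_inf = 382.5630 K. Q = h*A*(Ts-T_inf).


dT = 118.2870 K
Q = 20.1460 * 15.3200 * 118.2870 = 36507.7117 W

36507.7117 W


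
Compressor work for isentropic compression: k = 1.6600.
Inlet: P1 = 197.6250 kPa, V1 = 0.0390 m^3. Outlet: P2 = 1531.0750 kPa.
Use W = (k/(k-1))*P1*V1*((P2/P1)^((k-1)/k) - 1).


(k-1)/k = 0.3976
(P2/P1)^exp = 2.2569
W = 2.5152 * 197.6250 * 0.0390 * (2.2569 - 1) = 24.3660 kJ

24.3660 kJ


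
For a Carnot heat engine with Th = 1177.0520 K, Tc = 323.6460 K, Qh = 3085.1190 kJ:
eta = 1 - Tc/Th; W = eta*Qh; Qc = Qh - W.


eta = 1 - 323.6460/1177.0520 = 0.7250
W = 0.7250 * 3085.1190 = 2236.8248 kJ
Qc = 3085.1190 - 2236.8248 = 848.2942 kJ

eta = 72.5037%, W = 2236.8248 kJ, Qc = 848.2942 kJ


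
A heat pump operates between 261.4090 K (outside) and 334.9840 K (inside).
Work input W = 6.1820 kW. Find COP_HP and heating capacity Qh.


COP = 334.9840 / 73.5750 = 4.5530
Qh = 4.5530 * 6.1820 = 28.1464 kW

COP = 4.5530, Qh = 28.1464 kW


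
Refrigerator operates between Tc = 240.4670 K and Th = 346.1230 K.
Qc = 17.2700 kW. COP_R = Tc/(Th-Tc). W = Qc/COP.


COP = 240.4670 / 105.6560 = 2.2759
W = 17.2700 / 2.2759 = 7.5881 kW

COP = 2.2759, W = 7.5881 kW


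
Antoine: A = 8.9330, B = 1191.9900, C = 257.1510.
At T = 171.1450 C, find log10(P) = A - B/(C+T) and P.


C+T = 428.2960
B/(C+T) = 2.7831
log10(P) = 8.9330 - 2.7831 = 6.1499
P = 10^6.1499 = 1412216.8704 mmHg

1412216.8704 mmHg


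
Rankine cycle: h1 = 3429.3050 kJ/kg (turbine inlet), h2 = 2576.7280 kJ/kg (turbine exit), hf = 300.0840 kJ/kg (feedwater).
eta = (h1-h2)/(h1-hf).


W = 852.5770 kJ/kg
Q_in = 3129.2210 kJ/kg
eta = 0.2725 = 27.2457%

eta = 27.2457%


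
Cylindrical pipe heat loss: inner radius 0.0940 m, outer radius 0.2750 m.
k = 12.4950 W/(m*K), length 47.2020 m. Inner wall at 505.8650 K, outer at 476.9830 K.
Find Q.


dT = 28.8820 K
ln(ro/ri) = 1.0735
Q = 2*pi*12.4950*47.2020*28.8820 / 1.0735 = 99703.7117 W

99703.7117 W


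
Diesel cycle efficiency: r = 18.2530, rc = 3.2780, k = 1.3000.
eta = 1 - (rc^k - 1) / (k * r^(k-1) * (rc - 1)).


r^(k-1) = 2.3900
rc^k = 4.6805
eta = 0.4800 = 47.9994%

47.9994%


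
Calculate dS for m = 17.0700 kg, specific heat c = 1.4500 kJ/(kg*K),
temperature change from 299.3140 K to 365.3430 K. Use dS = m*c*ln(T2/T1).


T2/T1 = 1.2206
ln(T2/T1) = 0.1993
dS = 17.0700 * 1.4500 * 0.1993 = 4.9340 kJ/K

4.9340 kJ/K


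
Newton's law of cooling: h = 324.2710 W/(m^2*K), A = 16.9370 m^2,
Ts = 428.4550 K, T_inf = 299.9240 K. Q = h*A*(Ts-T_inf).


dT = 128.5310 K
Q = 324.2710 * 16.9370 * 128.5310 = 705915.1211 W

705915.1211 W


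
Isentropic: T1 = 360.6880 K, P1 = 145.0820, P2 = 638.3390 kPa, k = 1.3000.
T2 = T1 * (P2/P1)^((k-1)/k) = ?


(k-1)/k = 0.2308
(P2/P1)^exp = 1.4076
T2 = 360.6880 * 1.4076 = 507.7119 K

507.7119 K


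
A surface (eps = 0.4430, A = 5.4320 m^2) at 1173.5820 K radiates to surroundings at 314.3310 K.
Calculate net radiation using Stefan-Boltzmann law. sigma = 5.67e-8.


T^4 = 1.8969e+12
Tsurr^4 = 9.7622e+09
Q = 0.4430 * 5.67e-8 * 5.4320 * 1.8872e+12 = 257489.5008 W

257489.5008 W


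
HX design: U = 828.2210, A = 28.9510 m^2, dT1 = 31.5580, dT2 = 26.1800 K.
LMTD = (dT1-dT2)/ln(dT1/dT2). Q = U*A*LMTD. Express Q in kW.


LMTD = 28.7853 K
Q = 828.2210 * 28.9510 * 28.7853 = 690209.3293 W = 690.2093 kW

690.2093 kW


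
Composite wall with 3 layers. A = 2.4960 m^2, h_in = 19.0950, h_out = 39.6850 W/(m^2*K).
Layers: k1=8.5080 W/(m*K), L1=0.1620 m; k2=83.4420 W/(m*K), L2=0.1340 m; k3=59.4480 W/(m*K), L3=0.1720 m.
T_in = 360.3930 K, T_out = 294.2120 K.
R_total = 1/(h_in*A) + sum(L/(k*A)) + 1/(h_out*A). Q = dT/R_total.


R_conv_in = 1/(19.0950*2.4960) = 0.0210
R_1 = 0.1620/(8.5080*2.4960) = 0.0076
R_2 = 0.1340/(83.4420*2.4960) = 0.0006
R_3 = 0.1720/(59.4480*2.4960) = 0.0012
R_conv_out = 1/(39.6850*2.4960) = 0.0101
R_total = 0.0405 K/W
Q = 66.1810 / 0.0405 = 1633.7713 W

R_total = 0.0405 K/W, Q = 1633.7713 W


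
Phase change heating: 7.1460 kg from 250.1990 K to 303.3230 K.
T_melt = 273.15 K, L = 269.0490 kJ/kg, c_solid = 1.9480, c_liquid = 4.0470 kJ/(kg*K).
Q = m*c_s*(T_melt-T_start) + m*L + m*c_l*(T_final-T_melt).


Q1 (sensible, solid) = 7.1460 * 1.9480 * 22.9510 = 319.4873 kJ
Q2 (latent) = 7.1460 * 269.0490 = 1922.6242 kJ
Q3 (sensible, liquid) = 7.1460 * 4.0470 * 30.1730 = 872.5990 kJ
Q_total = 3114.7104 kJ

3114.7104 kJ


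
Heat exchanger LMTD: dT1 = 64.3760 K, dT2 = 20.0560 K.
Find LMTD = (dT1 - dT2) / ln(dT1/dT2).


dT1/dT2 = 3.2098
ln(dT1/dT2) = 1.1662
LMTD = 44.3200 / 1.1662 = 38.0034 K

38.0034 K


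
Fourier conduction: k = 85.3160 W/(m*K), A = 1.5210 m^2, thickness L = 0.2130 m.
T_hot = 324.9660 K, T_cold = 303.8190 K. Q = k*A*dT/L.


dT = 21.1470 K
Q = 85.3160 * 1.5210 * 21.1470 / 0.2130 = 12883.3517 W

12883.3517 W


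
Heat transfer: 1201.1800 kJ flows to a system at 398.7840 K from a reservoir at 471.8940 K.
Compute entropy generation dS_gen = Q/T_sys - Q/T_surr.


dS_sys = 1201.1800/398.7840 = 3.0121 kJ/K
dS_surr = -1201.1800/471.8940 = -2.5454 kJ/K
dS_gen = 3.0121 - 2.5454 = 0.4667 kJ/K (irreversible)

dS_gen = 0.4667 kJ/K, irreversible


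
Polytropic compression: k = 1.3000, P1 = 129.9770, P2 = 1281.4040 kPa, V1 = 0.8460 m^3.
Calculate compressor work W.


(k-1)/k = 0.2308
(P2/P1)^exp = 1.6957
W = 4.3333 * 129.9770 * 0.8460 * (1.6957 - 1) = 331.4868 kJ

331.4868 kJ


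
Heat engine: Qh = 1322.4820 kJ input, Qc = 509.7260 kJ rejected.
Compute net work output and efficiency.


W = 1322.4820 - 509.7260 = 812.7560 kJ
eta = 812.7560 / 1322.4820 = 0.6146 = 61.4569%

W = 812.7560 kJ, eta = 61.4569%


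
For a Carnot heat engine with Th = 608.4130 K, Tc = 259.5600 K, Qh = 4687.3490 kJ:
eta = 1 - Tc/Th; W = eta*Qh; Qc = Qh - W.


eta = 1 - 259.5600/608.4130 = 0.5734
W = 0.5734 * 4687.3490 = 2687.6411 kJ
Qc = 4687.3490 - 2687.6411 = 1999.7079 kJ

eta = 57.3382%, W = 2687.6411 kJ, Qc = 1999.7079 kJ


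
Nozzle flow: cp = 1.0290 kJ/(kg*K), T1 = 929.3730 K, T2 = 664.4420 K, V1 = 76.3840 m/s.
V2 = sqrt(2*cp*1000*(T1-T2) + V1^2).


dT = 264.9310 K
2*cp*1000*dT = 545227.9980
V1^2 = 5834.5155
V2 = sqrt(551062.5135) = 742.3358 m/s

742.3358 m/s


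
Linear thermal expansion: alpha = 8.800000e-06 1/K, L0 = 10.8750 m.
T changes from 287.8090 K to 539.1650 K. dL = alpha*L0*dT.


dT = 251.3560 K
dL = 8.800000e-06 * 10.8750 * 251.3560 = 0.024055 m
L_final = 10.899055 m

dL = 0.024055 m


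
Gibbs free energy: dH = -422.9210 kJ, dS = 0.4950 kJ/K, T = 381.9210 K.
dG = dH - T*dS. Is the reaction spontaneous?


T*dS = 381.9210 * 0.4950 = 189.0509 kJ
dG = -422.9210 - 189.0509 = -611.9719 kJ (spontaneous)

dG = -611.9719 kJ, spontaneous


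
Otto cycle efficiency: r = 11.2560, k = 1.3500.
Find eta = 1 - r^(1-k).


r^(k-1) = 2.3334
eta = 1 - 1/2.3334 = 0.5714 = 57.1436%

57.1436%


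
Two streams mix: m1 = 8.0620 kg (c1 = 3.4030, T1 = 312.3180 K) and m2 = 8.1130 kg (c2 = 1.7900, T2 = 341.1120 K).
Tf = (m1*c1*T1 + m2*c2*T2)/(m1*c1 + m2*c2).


num = 13522.1605
den = 41.9573
Tf = 322.2842 K

322.2842 K


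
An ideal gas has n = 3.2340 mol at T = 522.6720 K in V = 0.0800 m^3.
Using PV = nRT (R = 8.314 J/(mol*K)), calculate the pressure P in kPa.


P = nRT/V = 3.2340 * 8.314 * 522.6720 / 0.0800
= 14053.3309 / 0.0800 = 175666.6357 Pa = 175.6666 kPa

175.6666 kPa


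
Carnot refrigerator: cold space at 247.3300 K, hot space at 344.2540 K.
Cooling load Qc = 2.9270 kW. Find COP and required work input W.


COP = 247.3300 / 96.9240 = 2.5518
W = 2.9270 / 2.5518 = 1.1470 kW

COP = 2.5518, W = 1.1470 kW


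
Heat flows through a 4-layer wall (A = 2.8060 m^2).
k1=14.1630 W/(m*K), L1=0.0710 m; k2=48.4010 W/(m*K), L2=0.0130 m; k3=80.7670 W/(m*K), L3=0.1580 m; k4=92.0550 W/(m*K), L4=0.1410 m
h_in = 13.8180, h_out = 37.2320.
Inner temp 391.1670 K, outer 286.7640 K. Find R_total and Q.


R_conv_in = 1/(13.8180*2.8060) = 0.0258
R_1 = 0.0710/(14.1630*2.8060) = 0.0018
R_2 = 0.0130/(48.4010*2.8060) = 9.5720e-05
R_3 = 0.1580/(80.7670*2.8060) = 0.0007
R_4 = 0.1410/(92.0550*2.8060) = 0.0005
R_conv_out = 1/(37.2320*2.8060) = 0.0096
R_total = 0.0385 K/W
Q = 104.4030 / 0.0385 = 2712.6054 W

R_total = 0.0385 K/W, Q = 2712.6054 W


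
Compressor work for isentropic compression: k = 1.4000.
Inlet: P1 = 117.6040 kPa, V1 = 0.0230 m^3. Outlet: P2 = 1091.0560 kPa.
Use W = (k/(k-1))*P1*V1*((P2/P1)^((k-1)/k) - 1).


(k-1)/k = 0.2857
(P2/P1)^exp = 1.8898
W = 3.5000 * 117.6040 * 0.0230 * (1.8898 - 1) = 8.4235 kJ

8.4235 kJ


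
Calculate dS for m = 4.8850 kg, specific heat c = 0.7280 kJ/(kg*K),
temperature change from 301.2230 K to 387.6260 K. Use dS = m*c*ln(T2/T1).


T2/T1 = 1.2868
ln(T2/T1) = 0.2522
dS = 4.8850 * 0.7280 * 0.2522 = 0.8969 kJ/K

0.8969 kJ/K


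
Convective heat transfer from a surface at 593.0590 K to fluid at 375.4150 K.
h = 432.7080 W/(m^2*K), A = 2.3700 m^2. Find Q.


dT = 217.6440 K
Q = 432.7080 * 2.3700 * 217.6440 = 223197.8309 W

223197.8309 W


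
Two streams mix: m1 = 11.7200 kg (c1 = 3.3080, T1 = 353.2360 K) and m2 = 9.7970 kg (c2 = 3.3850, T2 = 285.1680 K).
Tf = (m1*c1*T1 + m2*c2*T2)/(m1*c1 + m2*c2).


num = 23151.8571
den = 71.9326
Tf = 321.8548 K

321.8548 K


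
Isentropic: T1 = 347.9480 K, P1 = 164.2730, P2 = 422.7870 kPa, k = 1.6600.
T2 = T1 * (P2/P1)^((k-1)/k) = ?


(k-1)/k = 0.3976
(P2/P1)^exp = 1.4562
T2 = 347.9480 * 1.4562 = 506.6957 K

506.6957 K


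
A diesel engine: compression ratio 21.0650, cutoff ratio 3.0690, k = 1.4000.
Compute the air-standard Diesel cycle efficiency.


r^(k-1) = 3.3840
rc^k = 4.8061
eta = 0.6117 = 61.1697%

61.1697%


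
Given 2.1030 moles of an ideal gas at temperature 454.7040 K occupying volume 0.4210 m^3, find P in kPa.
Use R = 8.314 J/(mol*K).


P = nRT/V = 2.1030 * 8.314 * 454.7040 / 0.4210
= 7950.2002 / 0.4210 = 18884.0861 Pa = 18.8841 kPa

18.8841 kPa


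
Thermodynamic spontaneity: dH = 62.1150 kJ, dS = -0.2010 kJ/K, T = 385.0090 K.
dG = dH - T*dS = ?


T*dS = 385.0090 * -0.2010 = -77.3868 kJ
dG = 62.1150 + 77.3868 = 139.5018 kJ (non-spontaneous)

dG = 139.5018 kJ, non-spontaneous


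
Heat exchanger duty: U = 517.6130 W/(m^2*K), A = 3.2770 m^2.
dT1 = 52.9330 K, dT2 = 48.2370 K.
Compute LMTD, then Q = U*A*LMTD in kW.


LMTD = 50.5487 K
Q = 517.6130 * 3.2770 * 50.5487 = 85741.5202 W = 85.7415 kW

85.7415 kW


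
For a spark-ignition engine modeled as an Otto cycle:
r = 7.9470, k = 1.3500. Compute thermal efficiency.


r^(k-1) = 2.0657
eta = 1 - 1/2.0657 = 0.5159 = 51.5907%

51.5907%


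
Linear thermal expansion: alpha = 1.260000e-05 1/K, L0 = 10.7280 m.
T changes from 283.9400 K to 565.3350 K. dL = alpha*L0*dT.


dT = 281.3950 K
dL = 1.260000e-05 * 10.7280 * 281.3950 = 0.038037 m
L_final = 10.766037 m

dL = 0.038037 m


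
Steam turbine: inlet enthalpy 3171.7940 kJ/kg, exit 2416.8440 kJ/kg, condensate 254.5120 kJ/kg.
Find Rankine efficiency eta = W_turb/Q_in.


W = 754.9500 kJ/kg
Q_in = 2917.2820 kJ/kg
eta = 0.2588 = 25.8785%

eta = 25.8785%


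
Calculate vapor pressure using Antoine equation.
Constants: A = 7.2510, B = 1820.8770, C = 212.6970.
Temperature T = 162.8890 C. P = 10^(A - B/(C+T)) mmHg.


C+T = 375.5860
B/(C+T) = 4.8481
log10(P) = 7.2510 - 4.8481 = 2.4029
P = 10^2.4029 = 252.8739 mmHg

252.8739 mmHg


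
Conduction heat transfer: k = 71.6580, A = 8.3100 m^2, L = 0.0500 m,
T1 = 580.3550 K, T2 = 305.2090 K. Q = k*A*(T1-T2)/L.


dT = 275.1460 K
Q = 71.6580 * 8.3100 * 275.1460 / 0.0500 = 3276867.6857 W

3276867.6857 W


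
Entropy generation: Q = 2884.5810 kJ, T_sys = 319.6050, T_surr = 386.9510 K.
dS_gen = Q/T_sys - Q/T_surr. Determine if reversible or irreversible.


dS_sys = 2884.5810/319.6050 = 9.0255 kJ/K
dS_surr = -2884.5810/386.9510 = -7.4546 kJ/K
dS_gen = 9.0255 - 7.4546 = 1.5708 kJ/K (irreversible)

dS_gen = 1.5708 kJ/K, irreversible


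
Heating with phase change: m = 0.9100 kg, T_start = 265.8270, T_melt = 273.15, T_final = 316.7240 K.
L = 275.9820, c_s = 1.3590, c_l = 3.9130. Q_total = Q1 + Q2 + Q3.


Q1 (sensible, solid) = 0.9100 * 1.3590 * 7.3230 = 9.0563 kJ
Q2 (latent) = 0.9100 * 275.9820 = 251.1436 kJ
Q3 (sensible, liquid) = 0.9100 * 3.9130 * 43.5740 = 155.1596 kJ
Q_total = 415.3595 kJ

415.3595 kJ


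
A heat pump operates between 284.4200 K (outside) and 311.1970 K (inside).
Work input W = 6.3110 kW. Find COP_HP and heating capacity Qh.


COP = 311.1970 / 26.7770 = 11.6218
Qh = 11.6218 * 6.3110 = 73.3452 kW

COP = 11.6218, Qh = 73.3452 kW


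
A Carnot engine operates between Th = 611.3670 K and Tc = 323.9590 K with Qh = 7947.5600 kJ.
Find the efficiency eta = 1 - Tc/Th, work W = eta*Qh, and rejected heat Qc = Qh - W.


eta = 1 - 323.9590/611.3670 = 0.4701
W = 0.4701 * 7947.5600 = 3736.2048 kJ
Qc = 7947.5600 - 3736.2048 = 4211.3552 kJ

eta = 47.0107%, W = 3736.2048 kJ, Qc = 4211.3552 kJ


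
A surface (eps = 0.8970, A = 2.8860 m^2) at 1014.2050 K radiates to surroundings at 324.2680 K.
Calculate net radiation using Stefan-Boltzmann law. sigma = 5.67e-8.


T^4 = 1.0580e+12
Tsurr^4 = 1.1056e+10
Q = 0.8970 * 5.67e-8 * 2.8860 * 1.0470e+12 = 153678.3156 W

153678.3156 W


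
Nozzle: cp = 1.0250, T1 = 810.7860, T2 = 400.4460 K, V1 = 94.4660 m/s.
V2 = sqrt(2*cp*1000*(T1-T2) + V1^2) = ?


dT = 410.3400 K
2*cp*1000*dT = 841197.0000
V1^2 = 8923.8252
V2 = sqrt(850120.8252) = 922.0200 m/s

922.0200 m/s


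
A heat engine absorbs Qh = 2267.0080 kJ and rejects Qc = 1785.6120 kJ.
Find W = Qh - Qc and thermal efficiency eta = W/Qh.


W = 2267.0080 - 1785.6120 = 481.3960 kJ
eta = 481.3960 / 2267.0080 = 0.2123 = 21.2349%

W = 481.3960 kJ, eta = 21.2349%


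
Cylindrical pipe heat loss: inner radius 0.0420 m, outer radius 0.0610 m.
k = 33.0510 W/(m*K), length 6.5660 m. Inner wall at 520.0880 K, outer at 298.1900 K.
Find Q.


dT = 221.8980 K
ln(ro/ri) = 0.3732
Q = 2*pi*33.0510*6.5660*221.8980 / 0.3732 = 810722.3817 W

810722.3817 W


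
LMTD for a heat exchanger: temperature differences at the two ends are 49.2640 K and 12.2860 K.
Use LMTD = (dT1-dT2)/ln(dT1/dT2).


dT1/dT2 = 4.0098
ln(dT1/dT2) = 1.3887
LMTD = 36.9780 / 1.3887 = 26.6271 K

26.6271 K


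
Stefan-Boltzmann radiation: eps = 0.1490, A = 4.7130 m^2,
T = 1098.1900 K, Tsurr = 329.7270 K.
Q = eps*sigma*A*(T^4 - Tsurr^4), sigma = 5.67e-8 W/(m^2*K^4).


T^4 = 1.4545e+12
Tsurr^4 = 1.1820e+10
Q = 0.1490 * 5.67e-8 * 4.7130 * 1.4427e+12 = 57442.4501 W

57442.4501 W


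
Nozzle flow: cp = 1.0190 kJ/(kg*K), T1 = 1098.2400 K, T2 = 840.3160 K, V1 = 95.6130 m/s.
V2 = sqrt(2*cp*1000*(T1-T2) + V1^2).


dT = 257.9240 K
2*cp*1000*dT = 525649.1120
V1^2 = 9141.8458
V2 = sqrt(534790.9578) = 731.2940 m/s

731.2940 m/s


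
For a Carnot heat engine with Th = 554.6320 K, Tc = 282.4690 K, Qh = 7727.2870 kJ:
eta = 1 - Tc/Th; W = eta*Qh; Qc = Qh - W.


eta = 1 - 282.4690/554.6320 = 0.4907
W = 0.4907 * 7727.2870 = 3791.8505 kJ
Qc = 7727.2870 - 3791.8505 = 3935.4365 kJ

eta = 49.0709%, W = 3791.8505 kJ, Qc = 3935.4365 kJ


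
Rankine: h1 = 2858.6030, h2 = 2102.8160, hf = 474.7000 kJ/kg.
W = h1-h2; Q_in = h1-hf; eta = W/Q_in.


W = 755.7870 kJ/kg
Q_in = 2383.9030 kJ/kg
eta = 0.3170 = 31.7038%

eta = 31.7038%


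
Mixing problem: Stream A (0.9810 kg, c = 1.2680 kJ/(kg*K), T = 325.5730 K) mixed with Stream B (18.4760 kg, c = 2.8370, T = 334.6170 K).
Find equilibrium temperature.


num = 17944.4054
den = 53.6603
Tf = 334.4073 K

334.4073 K


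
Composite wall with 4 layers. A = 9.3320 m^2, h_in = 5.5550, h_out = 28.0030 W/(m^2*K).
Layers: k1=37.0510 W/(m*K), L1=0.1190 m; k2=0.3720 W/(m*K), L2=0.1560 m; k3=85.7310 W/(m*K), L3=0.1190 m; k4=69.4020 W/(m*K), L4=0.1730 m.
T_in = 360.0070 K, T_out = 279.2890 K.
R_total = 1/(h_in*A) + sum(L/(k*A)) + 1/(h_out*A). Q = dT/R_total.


R_conv_in = 1/(5.5550*9.3320) = 0.0193
R_1 = 0.1190/(37.0510*9.3320) = 0.0003
R_2 = 0.1560/(0.3720*9.3320) = 0.0449
R_3 = 0.1190/(85.7310*9.3320) = 0.0001
R_4 = 0.1730/(69.4020*9.3320) = 0.0003
R_conv_out = 1/(28.0030*9.3320) = 0.0038
R_total = 0.0688 K/W
Q = 80.7180 / 0.0688 = 1172.9814 W

R_total = 0.0688 K/W, Q = 1172.9814 W


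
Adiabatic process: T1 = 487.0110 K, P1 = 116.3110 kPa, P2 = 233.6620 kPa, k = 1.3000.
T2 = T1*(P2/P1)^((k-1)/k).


(k-1)/k = 0.2308
(P2/P1)^exp = 1.1747
T2 = 487.0110 * 1.1747 = 572.0768 K

572.0768 K


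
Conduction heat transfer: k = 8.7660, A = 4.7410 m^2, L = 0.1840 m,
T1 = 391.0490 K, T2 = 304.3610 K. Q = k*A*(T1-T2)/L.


dT = 86.6880 K
Q = 8.7660 * 4.7410 * 86.6880 / 0.1840 = 19579.9952 W

19579.9952 W


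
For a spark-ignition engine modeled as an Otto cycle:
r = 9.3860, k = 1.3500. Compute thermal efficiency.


r^(k-1) = 2.1896
eta = 1 - 1/2.1896 = 0.5433 = 54.3299%

54.3299%


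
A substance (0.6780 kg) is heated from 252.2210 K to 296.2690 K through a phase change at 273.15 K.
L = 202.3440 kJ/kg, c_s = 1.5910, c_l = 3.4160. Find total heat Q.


Q1 (sensible, solid) = 0.6780 * 1.5910 * 20.9290 = 22.5761 kJ
Q2 (latent) = 0.6780 * 202.3440 = 137.1892 kJ
Q3 (sensible, liquid) = 0.6780 * 3.4160 * 23.1190 = 53.5447 kJ
Q_total = 213.3100 kJ

213.3100 kJ


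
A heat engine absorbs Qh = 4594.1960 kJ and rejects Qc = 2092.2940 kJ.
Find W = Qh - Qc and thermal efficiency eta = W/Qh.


W = 4594.1960 - 2092.2940 = 2501.9020 kJ
eta = 2501.9020 / 4594.1960 = 0.5446 = 54.4579%

W = 2501.9020 kJ, eta = 54.4579%


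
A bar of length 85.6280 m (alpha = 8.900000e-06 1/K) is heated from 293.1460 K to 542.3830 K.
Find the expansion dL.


dT = 249.2370 K
dL = 8.900000e-06 * 85.6280 * 249.2370 = 0.189941 m
L_final = 85.817941 m

dL = 0.189941 m


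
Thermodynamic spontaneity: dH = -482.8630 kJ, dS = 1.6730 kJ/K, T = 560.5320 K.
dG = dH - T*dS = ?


T*dS = 560.5320 * 1.6730 = 937.7700 kJ
dG = -482.8630 - 937.7700 = -1420.6330 kJ (spontaneous)

dG = -1420.6330 kJ, spontaneous


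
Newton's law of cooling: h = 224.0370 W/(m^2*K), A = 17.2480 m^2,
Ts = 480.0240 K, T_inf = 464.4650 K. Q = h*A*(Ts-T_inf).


dT = 15.5590 K
Q = 224.0370 * 17.2480 * 15.5590 = 60122.9349 W

60122.9349 W


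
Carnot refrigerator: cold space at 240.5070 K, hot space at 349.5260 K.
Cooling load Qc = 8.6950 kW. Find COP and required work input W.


COP = 240.5070 / 109.0190 = 2.2061
W = 8.6950 / 2.2061 = 3.9413 kW

COP = 2.2061, W = 3.9413 kW


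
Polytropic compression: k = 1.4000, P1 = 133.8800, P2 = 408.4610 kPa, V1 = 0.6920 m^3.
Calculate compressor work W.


(k-1)/k = 0.2857
(P2/P1)^exp = 1.3753
W = 3.5000 * 133.8800 * 0.6920 * (1.3753 - 1) = 121.7066 kJ

121.7066 kJ


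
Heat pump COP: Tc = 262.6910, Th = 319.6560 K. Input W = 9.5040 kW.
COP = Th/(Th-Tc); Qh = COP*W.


COP = 319.6560 / 56.9650 = 5.6114
Qh = 5.6114 * 9.5040 = 53.3312 kW

COP = 5.6114, Qh = 53.3312 kW


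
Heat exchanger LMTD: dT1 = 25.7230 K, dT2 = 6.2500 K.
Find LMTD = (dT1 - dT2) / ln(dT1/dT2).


dT1/dT2 = 4.1157
ln(dT1/dT2) = 1.4148
LMTD = 19.4730 / 1.4148 = 13.7637 K

13.7637 K


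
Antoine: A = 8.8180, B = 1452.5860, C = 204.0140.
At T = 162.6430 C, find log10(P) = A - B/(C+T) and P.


C+T = 366.6570
B/(C+T) = 3.9617
log10(P) = 8.8180 - 3.9617 = 4.8563
P = 10^4.8563 = 71828.5953 mmHg

71828.5953 mmHg


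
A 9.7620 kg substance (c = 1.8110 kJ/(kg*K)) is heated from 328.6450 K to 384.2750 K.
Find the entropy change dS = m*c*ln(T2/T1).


T2/T1 = 1.1693
ln(T2/T1) = 0.1564
dS = 9.7620 * 1.8110 * 0.1564 = 2.7646 kJ/K

2.7646 kJ/K


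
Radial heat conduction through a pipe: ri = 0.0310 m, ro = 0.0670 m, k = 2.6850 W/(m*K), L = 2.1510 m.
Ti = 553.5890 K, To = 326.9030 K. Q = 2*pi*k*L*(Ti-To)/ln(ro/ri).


dT = 226.6860 K
ln(ro/ri) = 0.7707
Q = 2*pi*2.6850*2.1510*226.6860 / 0.7707 = 10673.3526 W

10673.3526 W


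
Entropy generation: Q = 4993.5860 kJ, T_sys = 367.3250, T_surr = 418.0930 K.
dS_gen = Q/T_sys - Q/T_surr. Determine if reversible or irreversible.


dS_sys = 4993.5860/367.3250 = 13.5945 kJ/K
dS_surr = -4993.5860/418.0930 = -11.9437 kJ/K
dS_gen = 13.5945 - 11.9437 = 1.6507 kJ/K (irreversible)

dS_gen = 1.6507 kJ/K, irreversible


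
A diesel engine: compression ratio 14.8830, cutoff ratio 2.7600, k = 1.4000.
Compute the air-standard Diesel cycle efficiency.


r^(k-1) = 2.9449
rc^k = 4.1426
eta = 0.5669 = 56.6916%

56.6916%


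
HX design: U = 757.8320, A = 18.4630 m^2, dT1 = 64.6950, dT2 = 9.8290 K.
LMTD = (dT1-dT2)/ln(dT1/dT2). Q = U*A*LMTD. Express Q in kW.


LMTD = 29.1167 K
Q = 757.8320 * 18.4630 * 29.1167 = 407396.8744 W = 407.3969 kW

407.3969 kW


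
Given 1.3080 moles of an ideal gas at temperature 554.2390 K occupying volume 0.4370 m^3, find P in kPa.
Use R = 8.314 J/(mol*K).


P = nRT/V = 1.3080 * 8.314 * 554.2390 / 0.4370
= 6027.1895 / 0.4370 = 13792.1957 Pa = 13.7922 kPa

13.7922 kPa


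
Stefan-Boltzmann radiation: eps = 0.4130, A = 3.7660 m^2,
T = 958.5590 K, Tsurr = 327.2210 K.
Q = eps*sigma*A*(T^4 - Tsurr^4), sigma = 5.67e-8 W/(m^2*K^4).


T^4 = 8.4426e+11
Tsurr^4 = 1.1465e+10
Q = 0.4130 * 5.67e-8 * 3.7660 * 8.3279e+11 = 73443.0724 W

73443.0724 W


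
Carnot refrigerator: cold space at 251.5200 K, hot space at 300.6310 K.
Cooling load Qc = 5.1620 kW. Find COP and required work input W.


COP = 251.5200 / 49.1110 = 5.1215
W = 5.1620 / 5.1215 = 1.0079 kW

COP = 5.1215, W = 1.0079 kW


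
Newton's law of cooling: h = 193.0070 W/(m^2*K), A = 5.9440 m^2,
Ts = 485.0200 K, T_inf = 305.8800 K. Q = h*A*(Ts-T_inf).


dT = 179.1400 K
Q = 193.0070 * 5.9440 * 179.1400 = 205515.4285 W

205515.4285 W


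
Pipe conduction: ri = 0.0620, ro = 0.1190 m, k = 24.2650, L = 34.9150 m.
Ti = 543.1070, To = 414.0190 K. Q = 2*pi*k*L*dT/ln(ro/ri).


dT = 129.0880 K
ln(ro/ri) = 0.6520
Q = 2*pi*24.2650*34.9150*129.0880 / 0.6520 = 1053944.5004 W

1053944.5004 W


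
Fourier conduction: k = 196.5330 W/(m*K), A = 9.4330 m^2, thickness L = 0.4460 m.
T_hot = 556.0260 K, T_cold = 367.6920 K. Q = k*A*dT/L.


dT = 188.3340 K
Q = 196.5330 * 9.4330 * 188.3340 / 0.4460 = 782851.1424 W

782851.1424 W


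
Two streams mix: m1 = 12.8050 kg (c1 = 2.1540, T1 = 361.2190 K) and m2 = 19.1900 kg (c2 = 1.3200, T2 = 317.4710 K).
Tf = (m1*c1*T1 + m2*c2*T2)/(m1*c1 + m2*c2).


num = 18004.9260
den = 52.9128
Tf = 340.2756 K

340.2756 K


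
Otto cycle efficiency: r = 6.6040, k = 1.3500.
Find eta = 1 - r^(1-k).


r^(k-1) = 1.9361
eta = 1 - 1/1.9361 = 0.4835 = 48.3503%

48.3503%


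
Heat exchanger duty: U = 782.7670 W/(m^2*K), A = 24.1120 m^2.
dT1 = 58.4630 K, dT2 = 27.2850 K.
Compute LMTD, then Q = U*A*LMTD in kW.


LMTD = 40.9130 K
Q = 782.7670 * 24.1120 * 40.9130 = 772194.2326 W = 772.1942 kW

772.1942 kW


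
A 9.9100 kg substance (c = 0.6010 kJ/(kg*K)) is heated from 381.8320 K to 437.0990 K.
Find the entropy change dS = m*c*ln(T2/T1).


T2/T1 = 1.1447
ln(T2/T1) = 0.1352
dS = 9.9100 * 0.6010 * 0.1352 = 0.8051 kJ/K

0.8051 kJ/K


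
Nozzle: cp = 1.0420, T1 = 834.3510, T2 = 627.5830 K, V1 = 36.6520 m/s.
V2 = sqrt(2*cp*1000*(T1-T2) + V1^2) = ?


dT = 206.7680 K
2*cp*1000*dT = 430904.5120
V1^2 = 1343.3691
V2 = sqrt(432247.8811) = 657.4556 m/s

657.4556 m/s


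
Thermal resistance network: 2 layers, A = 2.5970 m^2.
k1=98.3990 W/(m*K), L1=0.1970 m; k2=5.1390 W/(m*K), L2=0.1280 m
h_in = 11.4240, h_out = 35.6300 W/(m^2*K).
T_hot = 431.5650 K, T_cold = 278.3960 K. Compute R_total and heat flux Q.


R_conv_in = 1/(11.4240*2.5970) = 0.0337
R_1 = 0.1970/(98.3990*2.5970) = 0.0008
R_2 = 0.1280/(5.1390*2.5970) = 0.0096
R_conv_out = 1/(35.6300*2.5970) = 0.0108
R_total = 0.0549 K/W
Q = 153.1690 / 0.0549 = 2791.2249 W

R_total = 0.0549 K/W, Q = 2791.2249 W


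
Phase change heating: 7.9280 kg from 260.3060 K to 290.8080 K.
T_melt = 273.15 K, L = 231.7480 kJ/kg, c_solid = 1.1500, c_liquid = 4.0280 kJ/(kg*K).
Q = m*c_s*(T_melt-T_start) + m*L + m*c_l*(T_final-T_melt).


Q1 (sensible, solid) = 7.9280 * 1.1500 * 12.8440 = 117.1013 kJ
Q2 (latent) = 7.9280 * 231.7480 = 1837.2981 kJ
Q3 (sensible, liquid) = 7.9280 * 4.0280 * 17.6580 = 563.8903 kJ
Q_total = 2518.2898 kJ

2518.2898 kJ


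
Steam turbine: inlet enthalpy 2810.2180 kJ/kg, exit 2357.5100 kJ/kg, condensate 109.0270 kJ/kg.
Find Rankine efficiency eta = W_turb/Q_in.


W = 452.7080 kJ/kg
Q_in = 2701.1910 kJ/kg
eta = 0.1676 = 16.7596%

eta = 16.7596%


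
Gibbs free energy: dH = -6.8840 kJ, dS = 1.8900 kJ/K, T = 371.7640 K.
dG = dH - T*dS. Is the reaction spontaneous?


T*dS = 371.7640 * 1.8900 = 702.6340 kJ
dG = -6.8840 - 702.6340 = -709.5180 kJ (spontaneous)

dG = -709.5180 kJ, spontaneous


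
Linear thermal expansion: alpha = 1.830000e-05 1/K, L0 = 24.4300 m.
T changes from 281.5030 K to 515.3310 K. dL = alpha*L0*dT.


dT = 233.8280 K
dL = 1.830000e-05 * 24.4300 * 233.8280 = 0.104537 m
L_final = 24.534537 m

dL = 0.104537 m


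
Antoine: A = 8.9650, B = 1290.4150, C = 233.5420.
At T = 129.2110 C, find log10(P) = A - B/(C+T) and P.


C+T = 362.7530
B/(C+T) = 3.5573
log10(P) = 8.9650 - 3.5573 = 5.4077
P = 10^5.4077 = 255692.0475 mmHg

255692.0475 mmHg


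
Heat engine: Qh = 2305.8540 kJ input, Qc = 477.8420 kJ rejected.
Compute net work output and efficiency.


W = 2305.8540 - 477.8420 = 1828.0120 kJ
eta = 1828.0120 / 2305.8540 = 0.7928 = 79.2770%

W = 1828.0120 kJ, eta = 79.2770%


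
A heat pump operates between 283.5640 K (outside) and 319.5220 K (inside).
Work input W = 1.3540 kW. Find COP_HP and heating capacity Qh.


COP = 319.5220 / 35.9580 = 8.8860
Qh = 8.8860 * 1.3540 = 12.0316 kW

COP = 8.8860, Qh = 12.0316 kW


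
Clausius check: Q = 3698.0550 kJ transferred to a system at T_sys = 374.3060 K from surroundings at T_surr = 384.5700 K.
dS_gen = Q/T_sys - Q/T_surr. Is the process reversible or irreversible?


dS_sys = 3698.0550/374.3060 = 9.8798 kJ/K
dS_surr = -3698.0550/384.5700 = -9.6161 kJ/K
dS_gen = 9.8798 - 9.6161 = 0.2637 kJ/K (irreversible)

dS_gen = 0.2637 kJ/K, irreversible


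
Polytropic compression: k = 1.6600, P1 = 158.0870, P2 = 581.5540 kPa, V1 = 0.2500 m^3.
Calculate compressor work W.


(k-1)/k = 0.3976
(P2/P1)^exp = 1.6785
W = 2.5152 * 158.0870 * 0.2500 * (1.6785 - 1) = 67.4424 kJ

67.4424 kJ


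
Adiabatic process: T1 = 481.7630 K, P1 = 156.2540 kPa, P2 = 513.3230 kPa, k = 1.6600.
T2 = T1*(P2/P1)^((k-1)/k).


(k-1)/k = 0.3976
(P2/P1)^exp = 1.6046
T2 = 481.7630 * 1.6046 = 773.0588 K

773.0588 K


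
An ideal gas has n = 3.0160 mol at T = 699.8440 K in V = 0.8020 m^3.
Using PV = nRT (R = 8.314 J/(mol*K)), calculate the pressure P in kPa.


P = nRT/V = 3.0160 * 8.314 * 699.8440 / 0.8020
= 17548.6051 / 0.8020 = 21881.0537 Pa = 21.8811 kPa

21.8811 kPa


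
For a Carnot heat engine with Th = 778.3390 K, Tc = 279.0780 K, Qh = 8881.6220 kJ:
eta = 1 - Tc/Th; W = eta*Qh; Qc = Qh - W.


eta = 1 - 279.0780/778.3390 = 0.6414
W = 0.6414 * 8881.6220 = 5697.0645 kJ
Qc = 8881.6220 - 5697.0645 = 3184.5575 kJ

eta = 64.1444%, W = 5697.0645 kJ, Qc = 3184.5575 kJ


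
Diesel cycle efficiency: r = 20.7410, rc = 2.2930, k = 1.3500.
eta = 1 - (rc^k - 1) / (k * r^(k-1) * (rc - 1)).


r^(k-1) = 2.8900
rc^k = 3.0658
eta = 0.5905 = 59.0487%

59.0487%


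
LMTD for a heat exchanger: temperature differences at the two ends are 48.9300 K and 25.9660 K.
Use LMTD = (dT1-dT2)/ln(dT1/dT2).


dT1/dT2 = 1.8844
ln(dT1/dT2) = 0.6336
LMTD = 22.9640 / 0.6336 = 36.2435 K

36.2435 K


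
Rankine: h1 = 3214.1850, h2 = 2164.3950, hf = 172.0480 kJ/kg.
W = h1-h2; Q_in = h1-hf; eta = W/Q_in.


W = 1049.7900 kJ/kg
Q_in = 3042.1370 kJ/kg
eta = 0.3451 = 34.5083%

eta = 34.5083%


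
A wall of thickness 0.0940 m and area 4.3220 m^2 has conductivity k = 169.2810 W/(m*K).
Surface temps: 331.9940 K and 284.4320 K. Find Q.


dT = 47.5620 K
Q = 169.2810 * 4.3220 * 47.5620 / 0.0940 = 370190.4692 W

370190.4692 W


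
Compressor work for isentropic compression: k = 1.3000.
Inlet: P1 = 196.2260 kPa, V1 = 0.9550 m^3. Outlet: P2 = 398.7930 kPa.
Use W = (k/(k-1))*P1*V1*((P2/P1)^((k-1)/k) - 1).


(k-1)/k = 0.2308
(P2/P1)^exp = 1.1778
W = 4.3333 * 196.2260 * 0.9550 * (1.1778 - 1) = 144.3895 kJ

144.3895 kJ


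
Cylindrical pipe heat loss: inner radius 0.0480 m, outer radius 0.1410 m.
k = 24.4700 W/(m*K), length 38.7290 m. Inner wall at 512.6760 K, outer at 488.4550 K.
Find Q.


dT = 24.2210 K
ln(ro/ri) = 1.0776
Q = 2*pi*24.4700*38.7290*24.2210 / 1.0776 = 133844.7007 W

133844.7007 W


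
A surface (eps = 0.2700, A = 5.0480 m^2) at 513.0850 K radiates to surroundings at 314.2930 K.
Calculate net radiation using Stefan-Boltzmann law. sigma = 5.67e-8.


T^4 = 6.9304e+10
Tsurr^4 = 9.7575e+09
Q = 0.2700 * 5.67e-8 * 5.0480 * 5.9546e+10 = 4601.7304 W

4601.7304 W


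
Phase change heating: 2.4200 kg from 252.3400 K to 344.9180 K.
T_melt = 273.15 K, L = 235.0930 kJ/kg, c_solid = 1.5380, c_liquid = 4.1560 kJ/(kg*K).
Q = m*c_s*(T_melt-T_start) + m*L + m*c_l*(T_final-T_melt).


Q1 (sensible, solid) = 2.4200 * 1.5380 * 20.8100 = 77.4540 kJ
Q2 (latent) = 2.4200 * 235.0930 = 568.9251 kJ
Q3 (sensible, liquid) = 2.4200 * 4.1560 * 71.7680 = 721.8081 kJ
Q_total = 1368.1871 kJ

1368.1871 kJ


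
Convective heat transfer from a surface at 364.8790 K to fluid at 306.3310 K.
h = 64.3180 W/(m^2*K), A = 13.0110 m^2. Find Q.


dT = 58.5480 K
Q = 64.3180 * 13.0110 * 58.5480 = 48995.3960 W

48995.3960 W


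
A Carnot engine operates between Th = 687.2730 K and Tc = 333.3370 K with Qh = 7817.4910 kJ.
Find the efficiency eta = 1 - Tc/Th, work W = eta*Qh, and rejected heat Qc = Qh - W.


eta = 1 - 333.3370/687.2730 = 0.5150
W = 0.5150 * 7817.4910 = 4025.8987 kJ
Qc = 7817.4910 - 4025.8987 = 3791.5923 kJ

eta = 51.4986%, W = 4025.8987 kJ, Qc = 3791.5923 kJ


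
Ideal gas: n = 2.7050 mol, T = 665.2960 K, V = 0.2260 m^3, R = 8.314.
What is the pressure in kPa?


P = nRT/V = 2.7050 * 8.314 * 665.2960 / 0.2260
= 14962.0879 / 0.2260 = 66203.9288 Pa = 66.2039 kPa

66.2039 kPa


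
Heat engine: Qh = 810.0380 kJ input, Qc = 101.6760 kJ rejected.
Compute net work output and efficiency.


W = 810.0380 - 101.6760 = 708.3620 kJ
eta = 708.3620 / 810.0380 = 0.8745 = 87.4480%

W = 708.3620 kJ, eta = 87.4480%


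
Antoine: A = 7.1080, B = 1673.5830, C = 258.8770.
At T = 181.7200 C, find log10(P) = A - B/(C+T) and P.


C+T = 440.5970
B/(C+T) = 3.7984
log10(P) = 7.1080 - 3.7984 = 3.3096
P = 10^3.3096 = 2039.6520 mmHg

2039.6520 mmHg


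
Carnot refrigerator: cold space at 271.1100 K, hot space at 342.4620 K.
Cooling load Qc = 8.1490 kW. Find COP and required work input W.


COP = 271.1100 / 71.3520 = 3.7996
W = 8.1490 / 3.7996 = 2.1447 kW

COP = 3.7996, W = 2.1447 kW


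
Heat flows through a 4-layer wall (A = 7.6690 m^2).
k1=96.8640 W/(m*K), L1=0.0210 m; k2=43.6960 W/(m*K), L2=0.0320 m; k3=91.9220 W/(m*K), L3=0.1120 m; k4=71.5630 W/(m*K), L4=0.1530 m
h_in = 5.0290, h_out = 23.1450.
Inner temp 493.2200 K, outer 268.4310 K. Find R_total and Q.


R_conv_in = 1/(5.0290*7.6690) = 0.0259
R_1 = 0.0210/(96.8640*7.6690) = 2.8270e-05
R_2 = 0.0320/(43.6960*7.6690) = 9.5493e-05
R_3 = 0.1120/(91.9220*7.6690) = 0.0002
R_4 = 0.1530/(71.5630*7.6690) = 0.0003
R_conv_out = 1/(23.1450*7.6690) = 0.0056
R_total = 0.0321 K/W
Q = 224.7890 / 0.0321 = 6997.5652 W

R_total = 0.0321 K/W, Q = 6997.5652 W


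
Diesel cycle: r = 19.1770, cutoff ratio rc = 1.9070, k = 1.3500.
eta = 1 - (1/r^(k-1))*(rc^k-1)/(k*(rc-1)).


r^(k-1) = 2.8117
rc^k = 2.3904
eta = 0.5961 = 59.6140%

59.6140%


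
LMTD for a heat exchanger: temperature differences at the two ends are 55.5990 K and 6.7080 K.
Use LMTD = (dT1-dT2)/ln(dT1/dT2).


dT1/dT2 = 8.2885
ln(dT1/dT2) = 2.1149
LMTD = 48.8910 / 2.1149 = 23.1178 K

23.1178 K


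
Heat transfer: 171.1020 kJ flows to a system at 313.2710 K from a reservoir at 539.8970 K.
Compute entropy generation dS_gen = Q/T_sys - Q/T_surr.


dS_sys = 171.1020/313.2710 = 0.5462 kJ/K
dS_surr = -171.1020/539.8970 = -0.3169 kJ/K
dS_gen = 0.5462 - 0.3169 = 0.2293 kJ/K (irreversible)

dS_gen = 0.2293 kJ/K, irreversible
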